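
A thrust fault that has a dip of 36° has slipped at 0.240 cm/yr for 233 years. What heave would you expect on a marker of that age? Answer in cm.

45.2 cm

dip-slip = rate × time = 0.240 cm/yr × 233 years = 0.5592 m
heave = dip-slip × cos(dip) = 0.5592 × cos(36°) = 0.452 m = 45.2 cm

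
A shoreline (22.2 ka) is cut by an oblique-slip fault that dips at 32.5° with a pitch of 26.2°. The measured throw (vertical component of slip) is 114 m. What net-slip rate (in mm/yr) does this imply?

21.6 mm/yr

dip-slip = throw / sin(dip) = 114 / sin(32.5°) = 212.2 m
net slip = dip-slip / sin(rake) = 212.2 / sin(26.2°) = 480.6 m
rate = 480.6 m / 22.2 ka = 0.0216 m/yr = 21.6 mm/yr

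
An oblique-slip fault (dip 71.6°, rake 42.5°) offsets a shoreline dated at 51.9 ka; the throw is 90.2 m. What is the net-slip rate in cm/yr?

0.271 cm/yr

dip-slip = throw / sin(dip) = 90.2 / sin(71.6°) = 95.06 m
net slip = dip-slip / sin(rake) = 95.06 / sin(42.5°) = 140.7 m
rate = 140.7 m / 51.9 ka = 0.00271 m/yr = 0.271 cm/yr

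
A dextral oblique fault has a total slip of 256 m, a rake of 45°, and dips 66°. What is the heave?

73.6 m

dip-slip = net slip × sin(rake) = 256 m × sin(45°) = 181 m
heave = dip-slip × cos(dip) = 181 × cos(66°) = 73.6 m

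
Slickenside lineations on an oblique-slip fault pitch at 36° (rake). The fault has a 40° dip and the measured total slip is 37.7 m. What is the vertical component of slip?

dip-slip = net slip × sin(rake) = 37.7 m × sin(36°) = 22.16 m
throw = dip-slip × sin(dip) = 22.16 × sin(40°) = 14.2 m

14.2 m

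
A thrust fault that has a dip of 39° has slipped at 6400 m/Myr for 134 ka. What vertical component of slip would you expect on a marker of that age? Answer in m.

540 m

dip-slip = rate × time = 6400 m/Myr × 134 ka = 857.6 m
throw = dip-slip × sin(dip) = 857.6 × sin(39°) = 540 m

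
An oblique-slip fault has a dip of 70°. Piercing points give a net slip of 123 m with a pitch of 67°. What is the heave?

38.7 m

dip-slip = net slip × sin(rake) = 123 m × sin(67°) = 113.2 m
heave = dip-slip × cos(dip) = 113.2 × cos(70°) = 38.7 m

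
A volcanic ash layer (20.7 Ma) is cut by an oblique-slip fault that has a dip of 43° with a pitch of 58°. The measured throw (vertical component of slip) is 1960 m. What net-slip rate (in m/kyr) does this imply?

dip-slip = throw / sin(dip) = 1960 / sin(43°) = 2874 m
net slip = dip-slip / sin(rake) = 2874 / sin(58°) = 3389 m
rate = 3389 m / 20.7 Ma = 0.000164 m/yr = 0.164 m/kyr

0.164 m/kyr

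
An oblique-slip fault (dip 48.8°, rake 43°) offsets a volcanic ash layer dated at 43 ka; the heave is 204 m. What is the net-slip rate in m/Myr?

10600 m/Myr

dip-slip = heave / cos(dip) = 204 / cos(48.8°) = 309.7 m
net slip = dip-slip / sin(rake) = 309.7 / sin(43°) = 454.1 m
rate = 454.1 m / 43 ka = 0.0106 m/yr = 10600 m/Myr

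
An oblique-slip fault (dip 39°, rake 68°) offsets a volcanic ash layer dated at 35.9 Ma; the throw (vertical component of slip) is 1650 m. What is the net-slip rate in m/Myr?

dip-slip = throw / sin(dip) = 1650 / sin(39°) = 2622 m
net slip = dip-slip / sin(rake) = 2622 / sin(68°) = 2828 m
rate = 2828 m / 35.9 Ma = 0.0000788 m/yr = 78.8 m/Myr

78.8 m/Myr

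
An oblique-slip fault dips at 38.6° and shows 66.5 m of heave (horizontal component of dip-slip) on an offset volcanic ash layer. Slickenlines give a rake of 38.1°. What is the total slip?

dip-slip = heave / cos(dip) = 66.5 / cos(38.6°) = 85.09 m
net slip = dip-slip / sin(rake) = 85.09 / sin(38.1°) = 138 m

138 m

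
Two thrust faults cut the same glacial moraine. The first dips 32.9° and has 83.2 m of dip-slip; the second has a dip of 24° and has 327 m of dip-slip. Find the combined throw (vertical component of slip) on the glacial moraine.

178 m

throw_A = 83.2 × sin(32.9°) = 45.19 m
throw_B = 327 × sin(24°) = 133 m
total = 45.19 + 133 = 178 m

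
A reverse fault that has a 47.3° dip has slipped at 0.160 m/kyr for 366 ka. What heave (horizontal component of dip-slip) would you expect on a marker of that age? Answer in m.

39.7 m

dip-slip = rate × time = 0.160 m/kyr × 366 ka = 58.56 m
heave = dip-slip × cos(dip) = 58.56 × cos(47.3°) = 39.7 m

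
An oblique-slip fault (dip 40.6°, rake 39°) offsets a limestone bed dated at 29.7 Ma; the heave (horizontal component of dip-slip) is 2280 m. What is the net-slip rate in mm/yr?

dip-slip = heave / cos(dip) = 2280 / cos(40.6°) = 3003 m
net slip = dip-slip / sin(rake) = 3003 / sin(39°) = 4772 m
rate = 4772 m / 29.7 Ma = 0.000161 m/yr = 0.161 mm/yr

0.161 mm/yr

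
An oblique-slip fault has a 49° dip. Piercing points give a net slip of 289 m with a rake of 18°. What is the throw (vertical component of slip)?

dip-slip = net slip × sin(rake) = 289 m × sin(18°) = 89.31 m
throw = dip-slip × sin(dip) = 89.31 × sin(49°) = 67.4 m

67.4 m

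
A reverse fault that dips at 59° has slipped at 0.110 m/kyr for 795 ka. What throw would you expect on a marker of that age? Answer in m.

dip-slip = rate × time = 0.110 m/kyr × 795 ka = 87.45 m
throw = dip-slip × sin(dip) = 87.45 × sin(59°) = 75 m

75 m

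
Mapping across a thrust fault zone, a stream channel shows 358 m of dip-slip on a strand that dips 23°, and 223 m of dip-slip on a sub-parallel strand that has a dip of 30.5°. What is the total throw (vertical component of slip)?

253 m

throw_A = 358 × sin(23°) = 139.9 m
throw_B = 223 × sin(30.5°) = 113.2 m
total = 139.9 + 113.2 = 253 m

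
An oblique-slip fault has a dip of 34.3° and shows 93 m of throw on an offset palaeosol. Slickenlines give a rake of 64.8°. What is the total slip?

182 m

dip-slip = throw / sin(dip) = 93 / sin(34.3°) = 165 m
net slip = dip-slip / sin(rake) = 165 / sin(64.8°) = 182 m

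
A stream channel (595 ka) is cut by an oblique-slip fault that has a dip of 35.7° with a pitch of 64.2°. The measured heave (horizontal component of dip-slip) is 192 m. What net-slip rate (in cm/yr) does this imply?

dip-slip = heave / cos(dip) = 192 / cos(35.7°) = 236.4 m
net slip = dip-slip / sin(rake) = 236.4 / sin(64.2°) = 262.6 m
rate = 262.6 m / 595 ka = 0.000441 m/yr = 0.0441 cm/yr

0.0441 cm/yr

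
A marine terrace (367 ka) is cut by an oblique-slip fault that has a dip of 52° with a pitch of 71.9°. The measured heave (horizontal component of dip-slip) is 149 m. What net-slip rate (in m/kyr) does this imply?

dip-slip = heave / cos(dip) = 149 / cos(52°) = 242 m
net slip = dip-slip / sin(rake) = 242 / sin(71.9°) = 254.6 m
rate = 254.6 m / 367 ka = 0.000694 m/yr = 0.694 m/kyr

0.694 m/kyr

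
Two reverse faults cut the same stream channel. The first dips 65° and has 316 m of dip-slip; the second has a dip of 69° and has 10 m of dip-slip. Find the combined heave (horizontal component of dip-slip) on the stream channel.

heave_A = 316 × cos(65°) = 133.5 m
heave_B = 10 × cos(69°) = 3.584 m
total = 133.5 + 3.584 = 137 m

137 m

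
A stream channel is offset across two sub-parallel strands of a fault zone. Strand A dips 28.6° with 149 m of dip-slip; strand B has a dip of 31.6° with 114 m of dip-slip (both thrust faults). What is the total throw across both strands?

131 m

throw_A = 149 × sin(28.6°) = 71.33 m
throw_B = 114 × sin(31.6°) = 59.73 m
total = 71.33 + 59.73 = 131 m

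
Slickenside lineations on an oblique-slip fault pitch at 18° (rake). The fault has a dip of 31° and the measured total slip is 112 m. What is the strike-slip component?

strike-slip = net slip × cos(rake) = 112 m × cos(18°) = 107 m

107 m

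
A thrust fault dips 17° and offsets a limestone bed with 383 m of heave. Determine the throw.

117 m

throw = heave × tan(dip) = 383 × tan(17°) = 117 m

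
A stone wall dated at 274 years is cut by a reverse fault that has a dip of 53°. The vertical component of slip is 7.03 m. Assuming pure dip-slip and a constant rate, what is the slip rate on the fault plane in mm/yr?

dip-slip = throw / sin(dip) = 7.03 m / sin(53°) = 8.803 m
rate = 8.803 m / 274 years = 0.0321 m/yr = 32.1 mm/yr

32.1 mm/yr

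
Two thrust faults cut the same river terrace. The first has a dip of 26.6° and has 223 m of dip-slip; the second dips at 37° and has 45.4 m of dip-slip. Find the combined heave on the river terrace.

heave_A = 223 × cos(26.6°) = 199.4 m
heave_B = 45.4 × cos(37°) = 36.26 m
total = 199.4 + 36.26 = 236 m

236 m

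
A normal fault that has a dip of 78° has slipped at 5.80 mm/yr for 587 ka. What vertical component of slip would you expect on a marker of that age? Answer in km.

dip-slip = rate × time = 5.80 mm/yr × 587 ka = 3405 m
throw = dip-slip × sin(dip) = 3405 × sin(78°) = 3330 m = 3.33 km

3.33 km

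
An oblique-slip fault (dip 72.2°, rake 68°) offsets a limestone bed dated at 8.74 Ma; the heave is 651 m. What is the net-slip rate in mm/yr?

0.263 mm/yr

dip-slip = heave / cos(dip) = 651 / cos(72.2°) = 2130 m
net slip = dip-slip / sin(rake) = 2130 / sin(68°) = 2297 m
rate = 2297 m / 8.74 Ma = 0.000263 m/yr = 0.263 mm/yr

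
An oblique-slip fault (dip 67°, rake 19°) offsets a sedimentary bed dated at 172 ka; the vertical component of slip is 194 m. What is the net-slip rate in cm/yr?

dip-slip = throw / sin(dip) = 194 / sin(67°) = 210.8 m
net slip = dip-slip / sin(rake) = 210.8 / sin(19°) = 647.3 m
rate = 647.3 m / 172 ka = 0.00376 m/yr = 0.376 cm/yr

0.376 cm/yr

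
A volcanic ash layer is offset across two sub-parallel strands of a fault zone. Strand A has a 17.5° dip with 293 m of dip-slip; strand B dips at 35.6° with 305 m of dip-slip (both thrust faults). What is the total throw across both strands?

266 m

throw_A = 293 × sin(17.5°) = 88.11 m
throw_B = 305 × sin(35.6°) = 177.5 m
total = 88.11 + 177.5 = 266 m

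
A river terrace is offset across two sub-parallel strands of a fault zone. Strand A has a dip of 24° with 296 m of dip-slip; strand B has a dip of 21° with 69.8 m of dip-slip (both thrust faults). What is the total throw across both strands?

145 m

throw_A = 296 × sin(24°) = 120.4 m
throw_B = 69.8 × sin(21°) = 25.01 m
total = 120.4 + 25.01 = 145 m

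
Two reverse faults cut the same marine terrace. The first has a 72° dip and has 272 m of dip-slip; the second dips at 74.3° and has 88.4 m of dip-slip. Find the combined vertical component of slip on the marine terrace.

throw_A = 272 × sin(72°) = 258.7 m
throw_B = 88.4 × sin(74.3°) = 85.10 m
total = 258.7 + 85.10 = 344 m

344 m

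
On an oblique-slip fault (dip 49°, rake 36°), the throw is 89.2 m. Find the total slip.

201 m

dip-slip = throw / sin(dip) = 89.2 / sin(49°) = 118.2 m
net slip = dip-slip / sin(rake) = 118.2 / sin(36°) = 201 m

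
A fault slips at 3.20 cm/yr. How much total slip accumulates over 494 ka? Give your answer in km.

slip = rate × time = 3.20 cm/yr × 494 ka = 15800 m = 15.8 km

15.8 km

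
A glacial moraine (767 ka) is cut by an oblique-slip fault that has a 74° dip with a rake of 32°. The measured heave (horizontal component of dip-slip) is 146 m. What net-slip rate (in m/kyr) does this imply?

1.30 m/kyr

dip-slip = heave / cos(dip) = 146 / cos(74°) = 529.7 m
net slip = dip-slip / sin(rake) = 529.7 / sin(32°) = 999.6 m
rate = 999.6 m / 767 ka = 0.00130 m/yr = 1.30 m/kyr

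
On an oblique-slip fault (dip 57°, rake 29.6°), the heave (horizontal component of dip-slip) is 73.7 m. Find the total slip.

274 m

dip-slip = heave / cos(dip) = 73.7 / cos(57°) = 135.3 m
net slip = dip-slip / sin(rake) = 135.3 / sin(29.6°) = 274 m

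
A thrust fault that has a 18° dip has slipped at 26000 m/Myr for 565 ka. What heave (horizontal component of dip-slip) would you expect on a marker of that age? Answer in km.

dip-slip = rate × time = 26000 m/Myr × 565 ka = 14690 m
heave = dip-slip × cos(dip) = 14690 × cos(18°) = 14000 m = 14 km

14 km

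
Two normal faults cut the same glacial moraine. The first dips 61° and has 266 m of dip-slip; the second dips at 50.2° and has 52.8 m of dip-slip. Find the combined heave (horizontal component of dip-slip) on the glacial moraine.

heave_A = 266 × cos(61°) = 129 m
heave_B = 52.8 × cos(50.2°) = 33.80 m
total = 129 + 33.80 = 163 m

163 m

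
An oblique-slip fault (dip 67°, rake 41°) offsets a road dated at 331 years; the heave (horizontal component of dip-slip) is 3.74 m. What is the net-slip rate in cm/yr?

dip-slip = heave / cos(dip) = 3.74 / cos(67°) = 9.572 m
net slip = dip-slip / sin(rake) = 9.572 / sin(41°) = 14.59 m
rate = 14.59 m / 331 years = 0.0441 m/yr = 4.41 cm/yr

4.41 cm/yr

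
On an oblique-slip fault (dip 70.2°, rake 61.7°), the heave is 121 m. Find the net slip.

406 m

dip-slip = heave / cos(dip) = 121 / cos(70.2°) = 357.2 m
net slip = dip-slip / sin(rake) = 357.2 / sin(61.7°) = 406 m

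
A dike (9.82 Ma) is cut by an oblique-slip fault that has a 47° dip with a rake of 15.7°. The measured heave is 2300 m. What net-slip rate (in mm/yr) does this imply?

1.27 mm/yr

dip-slip = heave / cos(dip) = 2300 / cos(47°) = 3372 m
net slip = dip-slip / sin(rake) = 3372 / sin(15.7°) = 12460 m
rate = 12460 m / 9.82 Ma = 0.00127 m/yr = 1.27 mm/yr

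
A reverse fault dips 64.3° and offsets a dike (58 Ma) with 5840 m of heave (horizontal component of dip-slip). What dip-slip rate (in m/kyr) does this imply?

0.232 m/kyr

dip-slip = heave / cos(dip) = 5840 m / cos(64.3°) = 13470 m
rate = 13470 m / 58 Ma = 0.000232 m/yr = 0.232 m/kyr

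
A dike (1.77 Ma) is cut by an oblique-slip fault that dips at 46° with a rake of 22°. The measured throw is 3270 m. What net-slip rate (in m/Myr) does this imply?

6860 m/Myr

dip-slip = throw / sin(dip) = 3270 / sin(46°) = 4546 m
net slip = dip-slip / sin(rake) = 4546 / sin(22°) = 12130 m
rate = 12130 m / 1.77 Ma = 0.00686 m/yr = 6860 m/Myr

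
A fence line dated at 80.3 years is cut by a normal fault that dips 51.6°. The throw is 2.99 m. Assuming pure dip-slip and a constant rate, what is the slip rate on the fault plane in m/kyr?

dip-slip = throw / sin(dip) = 2.99 m / sin(51.6°) = 3.815 m
rate = 3.815 m / 80.3 years = 0.0475 m/yr = 47.5 m/kyr

47.5 m/kyr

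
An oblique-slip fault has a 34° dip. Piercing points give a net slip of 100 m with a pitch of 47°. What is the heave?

60.6 m

dip-slip = net slip × sin(rake) = 100 m × sin(47°) = 73.14 m
heave = dip-slip × cos(dip) = 73.14 × cos(34°) = 60.6 m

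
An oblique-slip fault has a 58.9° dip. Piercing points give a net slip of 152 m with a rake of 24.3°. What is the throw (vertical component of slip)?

dip-slip = net slip × sin(rake) = 152 m × sin(24.3°) = 62.55 m
throw = dip-slip × sin(dip) = 62.55 × sin(58.9°) = 53.6 m

53.6 m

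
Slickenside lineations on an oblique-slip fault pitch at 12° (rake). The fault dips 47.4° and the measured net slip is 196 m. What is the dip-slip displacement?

40.8 m

dip-slip = net slip × sin(rake) = 196 m × sin(12°) = 40.8 m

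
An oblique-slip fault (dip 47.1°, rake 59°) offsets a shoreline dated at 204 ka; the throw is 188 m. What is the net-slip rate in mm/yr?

dip-slip = throw / sin(dip) = 188 / sin(47.1°) = 256.6 m
net slip = dip-slip / sin(rake) = 256.6 / sin(59°) = 299.4 m
rate = 299.4 m / 204 ka = 0.00147 m/yr = 1.47 mm/yr

1.47 mm/yr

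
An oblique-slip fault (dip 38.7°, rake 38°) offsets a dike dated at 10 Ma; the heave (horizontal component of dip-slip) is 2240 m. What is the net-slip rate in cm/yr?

dip-slip = heave / cos(dip) = 2240 / cos(38.7°) = 2870 m
net slip = dip-slip / sin(rake) = 2870 / sin(38°) = 4662 m
rate = 4662 m / 10 Ma = 0.000466 m/yr = 0.0466 cm/yr

0.0466 cm/yr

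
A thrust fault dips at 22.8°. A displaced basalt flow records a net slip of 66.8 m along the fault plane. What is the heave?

61.6 m

heave = dip-slip × cos(dip) = 66.8 m × cos(22.8°) = 61.6 m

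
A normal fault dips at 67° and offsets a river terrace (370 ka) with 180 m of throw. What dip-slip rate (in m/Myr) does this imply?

528 m/Myr

dip-slip = throw / sin(dip) = 180 m / sin(67°) = 195.5 m
rate = 195.5 m / 370 ka = 0.000528 m/yr = 528 m/Myr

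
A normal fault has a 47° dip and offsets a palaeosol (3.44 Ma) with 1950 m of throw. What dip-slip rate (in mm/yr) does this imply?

0.775 mm/yr

dip-slip = throw / sin(dip) = 1950 m / sin(47°) = 2666 m
rate = 2666 m / 3.44 Ma = 0.000775 m/yr = 0.775 mm/yr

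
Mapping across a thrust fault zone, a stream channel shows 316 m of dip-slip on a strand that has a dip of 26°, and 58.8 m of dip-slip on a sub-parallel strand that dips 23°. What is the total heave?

338 m

heave_A = 316 × cos(26°) = 284 m
heave_B = 58.8 × cos(23°) = 54.13 m
total = 284 + 54.13 = 338 m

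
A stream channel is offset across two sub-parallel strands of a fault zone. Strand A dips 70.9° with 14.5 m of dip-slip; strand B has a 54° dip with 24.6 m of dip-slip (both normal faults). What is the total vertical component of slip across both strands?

throw_A = 14.5 × sin(70.9°) = 13.70 m
throw_B = 24.6 × sin(54°) = 19.90 m
total = 13.70 + 19.90 = 33.6 m

33.6 m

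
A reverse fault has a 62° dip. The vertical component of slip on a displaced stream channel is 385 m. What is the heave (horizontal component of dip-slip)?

205 m

heave = throw / tan(dip) = 385 / tan(62°) = 205 m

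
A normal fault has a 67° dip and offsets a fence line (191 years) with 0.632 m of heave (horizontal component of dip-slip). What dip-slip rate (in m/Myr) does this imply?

8470 m/Myr

dip-slip = heave / cos(dip) = 0.632 m / cos(67°) = 1.617 m
rate = 1.617 m / 191 years = 0.00847 m/yr = 8470 m/Myr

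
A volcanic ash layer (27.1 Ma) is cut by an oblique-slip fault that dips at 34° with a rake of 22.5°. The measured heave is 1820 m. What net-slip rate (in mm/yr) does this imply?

dip-slip = heave / cos(dip) = 1820 / cos(34°) = 2195 m
net slip = dip-slip / sin(rake) = 2195 / sin(22.5°) = 5737 m
rate = 5737 m / 27.1 Ma = 0.000212 m/yr = 0.212 mm/yr

0.212 mm/yr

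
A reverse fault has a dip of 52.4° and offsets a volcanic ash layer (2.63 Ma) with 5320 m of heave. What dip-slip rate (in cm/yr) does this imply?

0.332 cm/yr

dip-slip = heave / cos(dip) = 5320 m / cos(52.4°) = 8719 m
rate = 8719 m / 2.63 Ma = 0.00332 m/yr = 0.332 cm/yr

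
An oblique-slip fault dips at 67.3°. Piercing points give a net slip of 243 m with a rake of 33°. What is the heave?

dip-slip = net slip × sin(rake) = 243 m × sin(33°) = 132.3 m
heave = dip-slip × cos(dip) = 132.3 × cos(67.3°) = 51.1 m

51.1 m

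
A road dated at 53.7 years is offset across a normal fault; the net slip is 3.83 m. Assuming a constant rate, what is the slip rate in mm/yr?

71.3 mm/yr

rate = 3.83 m / 53.7 years = 0.0713 m/yr = 71.3 mm/yr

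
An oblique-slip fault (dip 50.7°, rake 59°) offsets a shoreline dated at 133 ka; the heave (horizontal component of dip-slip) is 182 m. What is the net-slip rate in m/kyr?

2.52 m/kyr

dip-slip = heave / cos(dip) = 182 / cos(50.7°) = 287.3 m
net slip = dip-slip / sin(rake) = 287.3 / sin(59°) = 335.2 m
rate = 335.2 m / 133 ka = 0.00252 m/yr = 2.52 m/kyr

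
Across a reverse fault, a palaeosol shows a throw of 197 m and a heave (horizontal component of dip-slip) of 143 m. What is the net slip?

net slip = √(throw² + heave²) = √(197² + 143²) = 243 m

243 m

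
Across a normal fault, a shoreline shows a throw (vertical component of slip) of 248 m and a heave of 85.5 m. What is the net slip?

262 m

net slip = √(throw² + heave²) = √(248² + 85.5²) = 262 m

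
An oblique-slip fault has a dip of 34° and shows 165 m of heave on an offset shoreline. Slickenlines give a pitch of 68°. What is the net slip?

dip-slip = heave / cos(dip) = 165 / cos(34°) = 199 m
net slip = dip-slip / sin(rake) = 199 / sin(68°) = 215 m

215 m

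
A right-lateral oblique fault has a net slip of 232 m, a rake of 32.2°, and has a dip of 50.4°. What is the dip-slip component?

124 m

dip-slip = net slip × sin(rake) = 232 m × sin(32.2°) = 124 m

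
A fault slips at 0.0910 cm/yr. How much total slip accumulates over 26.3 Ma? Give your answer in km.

slip = rate × time = 0.0910 cm/yr × 26.3 Ma = 23900 m = 23.9 km

23.9 km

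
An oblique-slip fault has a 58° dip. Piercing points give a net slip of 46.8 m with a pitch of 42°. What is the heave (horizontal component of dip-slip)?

dip-slip = net slip × sin(rake) = 46.8 m × sin(42°) = 31.32 m
heave = dip-slip × cos(dip) = 31.32 × cos(58°) = 16.6 m

16.6 m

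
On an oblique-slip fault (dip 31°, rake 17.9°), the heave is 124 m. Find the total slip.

471 m

dip-slip = heave / cos(dip) = 124 / cos(31°) = 144.7 m
net slip = dip-slip / sin(rake) = 144.7 / sin(17.9°) = 471 m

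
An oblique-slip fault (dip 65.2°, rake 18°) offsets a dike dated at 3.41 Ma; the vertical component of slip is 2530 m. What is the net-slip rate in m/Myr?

2640 m/Myr

dip-slip = throw / sin(dip) = 2530 / sin(65.2°) = 2787 m
net slip = dip-slip / sin(rake) = 2787 / sin(18°) = 9019 m
rate = 9019 m / 3.41 Ma = 0.00264 m/yr = 2640 m/Myr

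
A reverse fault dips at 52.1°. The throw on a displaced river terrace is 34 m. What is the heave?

26.5 m

heave = throw / tan(dip) = 34 / tan(52.1°) = 26.5 m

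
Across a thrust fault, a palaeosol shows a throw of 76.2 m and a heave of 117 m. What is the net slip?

140 m

net slip = √(throw² + heave²) = √(76.2² + 117²) = 140 m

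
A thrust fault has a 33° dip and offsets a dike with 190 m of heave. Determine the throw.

123 m

throw = heave × tan(dip) = 190 × tan(33°) = 123 m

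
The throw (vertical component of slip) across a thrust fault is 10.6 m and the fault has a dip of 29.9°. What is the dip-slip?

dip-slip = throw / sin(dip) = 10.6 / sin(29.9°) = 21.3 m

21.3 m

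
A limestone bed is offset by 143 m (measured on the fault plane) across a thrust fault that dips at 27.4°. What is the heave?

127 m

heave = dip-slip × cos(dip) = 143 m × cos(27.4°) = 127 m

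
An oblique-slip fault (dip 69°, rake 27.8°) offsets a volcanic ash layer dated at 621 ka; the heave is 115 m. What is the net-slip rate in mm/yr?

dip-slip = heave / cos(dip) = 115 / cos(69°) = 320.9 m
net slip = dip-slip / sin(rake) = 320.9 / sin(27.8°) = 688.1 m
rate = 688.1 m / 621 ka = 0.00111 m/yr = 1.11 mm/yr

1.11 mm/yr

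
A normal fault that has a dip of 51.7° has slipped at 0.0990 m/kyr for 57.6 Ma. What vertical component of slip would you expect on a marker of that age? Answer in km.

4.48 km

dip-slip = rate × time = 0.0990 m/kyr × 57.6 Ma = 5702 m
throw = dip-slip × sin(dip) = 5702 × sin(51.7°) = 4480 m = 4.48 km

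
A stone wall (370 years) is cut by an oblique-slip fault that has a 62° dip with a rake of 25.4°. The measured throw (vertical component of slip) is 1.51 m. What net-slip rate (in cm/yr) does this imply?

dip-slip = throw / sin(dip) = 1.51 / sin(62°) = 1.710 m
net slip = dip-slip / sin(rake) = 1.710 / sin(25.4°) = 3.987 m
rate = 3.987 m / 370 years = 0.0108 m/yr = 1.08 cm/yr

1.08 cm/yr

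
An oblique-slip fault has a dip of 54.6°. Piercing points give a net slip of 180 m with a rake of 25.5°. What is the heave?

44.9 m

dip-slip = net slip × sin(rake) = 180 m × sin(25.5°) = 77.49 m
heave = dip-slip × cos(dip) = 77.49 × cos(54.6°) = 44.9 m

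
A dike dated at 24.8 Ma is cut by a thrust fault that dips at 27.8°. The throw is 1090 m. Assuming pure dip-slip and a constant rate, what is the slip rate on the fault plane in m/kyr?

0.0942 m/kyr

dip-slip = throw / sin(dip) = 1090 m / sin(27.8°) = 2337 m
rate = 2337 m / 24.8 Ma = 0.0000942 m/yr = 0.0942 m/kyr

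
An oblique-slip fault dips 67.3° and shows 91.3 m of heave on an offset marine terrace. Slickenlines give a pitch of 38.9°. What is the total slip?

dip-slip = heave / cos(dip) = 91.3 / cos(67.3°) = 236.6 m
net slip = dip-slip / sin(rake) = 236.6 / sin(38.9°) = 377 m

377 m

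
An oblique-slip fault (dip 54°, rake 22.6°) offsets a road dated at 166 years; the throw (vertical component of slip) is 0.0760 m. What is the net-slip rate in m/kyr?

1.47 m/kyr

dip-slip = throw / sin(dip) = 0.0760 / sin(54°) = 0.09394 m
net slip = dip-slip / sin(rake) = 0.09394 / sin(22.6°) = 0.2445 m
rate = 0.2445 m / 166 years = 0.00147 m/yr = 1.47 m/kyr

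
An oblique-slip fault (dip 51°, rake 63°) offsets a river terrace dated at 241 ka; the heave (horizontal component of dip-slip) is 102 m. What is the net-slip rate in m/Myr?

dip-slip = heave / cos(dip) = 102 / cos(51°) = 162.1 m
net slip = dip-slip / sin(rake) = 162.1 / sin(63°) = 181.9 m
rate = 181.9 m / 241 ka = 0.000755 m/yr = 755 m/Myr

755 m/Myr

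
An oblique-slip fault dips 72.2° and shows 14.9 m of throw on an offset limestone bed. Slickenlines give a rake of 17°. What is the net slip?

dip-slip = throw / sin(dip) = 14.9 / sin(72.2°) = 15.65 m
net slip = dip-slip / sin(rake) = 15.65 / sin(17°) = 53.5 m

53.5 m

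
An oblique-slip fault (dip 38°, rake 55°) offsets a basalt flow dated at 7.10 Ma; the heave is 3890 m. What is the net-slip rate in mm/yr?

0.849 mm/yr

dip-slip = heave / cos(dip) = 3890 / cos(38°) = 4936 m
net slip = dip-slip / sin(rake) = 4936 / sin(55°) = 6026 m
rate = 6026 m / 7.10 Ma = 0.000849 m/yr = 0.849 mm/yr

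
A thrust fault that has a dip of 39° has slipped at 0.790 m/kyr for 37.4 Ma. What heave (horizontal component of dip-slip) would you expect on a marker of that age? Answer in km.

23 km

dip-slip = rate × time = 0.790 m/kyr × 37.4 Ma = 29550 m
heave = dip-slip × cos(dip) = 29550 × cos(39°) = 23000 m = 23 km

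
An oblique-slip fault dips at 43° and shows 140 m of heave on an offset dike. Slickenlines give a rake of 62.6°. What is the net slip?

216 m

dip-slip = heave / cos(dip) = 140 / cos(43°) = 191.4 m
net slip = dip-slip / sin(rake) = 191.4 / sin(62.6°) = 216 m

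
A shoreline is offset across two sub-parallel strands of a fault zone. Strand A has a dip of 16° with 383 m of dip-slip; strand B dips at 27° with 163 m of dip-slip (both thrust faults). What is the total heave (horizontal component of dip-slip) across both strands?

heave_A = 383 × cos(16°) = 368.2 m
heave_B = 163 × cos(27°) = 145.2 m
total = 368.2 + 145.2 = 513 m

513 m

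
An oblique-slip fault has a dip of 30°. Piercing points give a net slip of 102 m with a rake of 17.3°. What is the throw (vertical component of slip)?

15.2 m

dip-slip = net slip × sin(rake) = 102 m × sin(17.3°) = 30.33 m
throw = dip-slip × sin(dip) = 30.33 × sin(30°) = 15.2 m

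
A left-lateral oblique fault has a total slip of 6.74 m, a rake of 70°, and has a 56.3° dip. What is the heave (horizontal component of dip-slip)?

3.51 m

dip-slip = net slip × sin(rake) = 6.74 m × sin(70°) = 6.334 m
heave = dip-slip × cos(dip) = 6.334 × cos(56.3°) = 3.51 m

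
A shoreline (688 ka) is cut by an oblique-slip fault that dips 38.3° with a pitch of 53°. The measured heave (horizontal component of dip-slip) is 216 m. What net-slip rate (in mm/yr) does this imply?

0.501 mm/yr

dip-slip = heave / cos(dip) = 216 / cos(38.3°) = 275.2 m
net slip = dip-slip / sin(rake) = 275.2 / sin(53°) = 344.6 m
rate = 344.6 m / 688 ka = 0.000501 m/yr = 0.501 mm/yr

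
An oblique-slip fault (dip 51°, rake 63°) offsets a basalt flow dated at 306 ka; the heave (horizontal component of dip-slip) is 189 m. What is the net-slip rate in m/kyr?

dip-slip = heave / cos(dip) = 189 / cos(51°) = 300.3 m
net slip = dip-slip / sin(rake) = 300.3 / sin(63°) = 337.1 m
rate = 337.1 m / 306 ka = 0.00110 m/yr = 1.10 m/kyr

1.10 m/kyr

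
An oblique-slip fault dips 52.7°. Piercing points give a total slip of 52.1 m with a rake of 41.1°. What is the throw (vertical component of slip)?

27.2 m

dip-slip = net slip × sin(rake) = 52.1 m × sin(41.1°) = 34.25 m
throw = dip-slip × sin(dip) = 34.25 × sin(52.7°) = 27.2 m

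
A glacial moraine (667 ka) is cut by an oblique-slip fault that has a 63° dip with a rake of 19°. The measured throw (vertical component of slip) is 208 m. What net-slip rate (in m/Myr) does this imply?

dip-slip = throw / sin(dip) = 208 / sin(63°) = 233.4 m
net slip = dip-slip / sin(rake) = 233.4 / sin(19°) = 717 m
rate = 717 m / 667 ka = 0.00108 m/yr = 1080 m/Myr

1080 m/Myr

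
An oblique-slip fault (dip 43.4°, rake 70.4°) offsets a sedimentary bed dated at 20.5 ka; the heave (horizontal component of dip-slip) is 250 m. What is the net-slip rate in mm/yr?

17.8 mm/yr

dip-slip = heave / cos(dip) = 250 / cos(43.4°) = 344.1 m
net slip = dip-slip / sin(rake) = 344.1 / sin(70.4°) = 365.2 m
rate = 365.2 m / 20.5 ka = 0.0178 m/yr = 17.8 mm/yr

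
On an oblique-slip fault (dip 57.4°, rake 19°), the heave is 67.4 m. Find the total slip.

dip-slip = heave / cos(dip) = 67.4 / cos(57.4°) = 125.1 m
net slip = dip-slip / sin(rake) = 125.1 / sin(19°) = 384 m

384 m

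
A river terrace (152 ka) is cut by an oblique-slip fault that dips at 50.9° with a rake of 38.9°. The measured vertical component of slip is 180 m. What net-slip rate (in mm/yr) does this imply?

2.43 mm/yr

dip-slip = throw / sin(dip) = 180 / sin(50.9°) = 231.9 m
net slip = dip-slip / sin(rake) = 231.9 / sin(38.9°) = 369.4 m
rate = 369.4 m / 152 ka = 0.00243 m/yr = 2.43 mm/yr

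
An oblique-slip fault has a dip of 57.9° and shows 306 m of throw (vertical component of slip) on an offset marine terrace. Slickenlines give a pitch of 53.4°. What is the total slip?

dip-slip = throw / sin(dip) = 306 / sin(57.9°) = 361.2 m
net slip = dip-slip / sin(rake) = 361.2 / sin(53.4°) = 450 m

450 m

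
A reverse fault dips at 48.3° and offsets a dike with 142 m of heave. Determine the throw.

throw = heave × tan(dip) = 142 × tan(48.3°) = 159 m

159 m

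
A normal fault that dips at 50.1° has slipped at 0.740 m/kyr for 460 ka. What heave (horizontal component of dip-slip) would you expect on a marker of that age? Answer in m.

218 m

dip-slip = rate × time = 0.740 m/kyr × 460 ka = 340.4 m
heave = dip-slip × cos(dip) = 340.4 × cos(50.1°) = 218 m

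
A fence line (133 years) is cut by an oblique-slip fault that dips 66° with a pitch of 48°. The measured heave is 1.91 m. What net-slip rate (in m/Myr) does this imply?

47500 m/Myr

dip-slip = heave / cos(dip) = 1.91 / cos(66°) = 4.696 m
net slip = dip-slip / sin(rake) = 4.696 / sin(48°) = 6.319 m
rate = 6.319 m / 133 years = 0.0475 m/yr = 47500 m/Myr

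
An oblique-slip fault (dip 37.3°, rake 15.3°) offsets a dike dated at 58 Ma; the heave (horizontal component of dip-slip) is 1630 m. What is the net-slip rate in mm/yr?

dip-slip = heave / cos(dip) = 1630 / cos(37.3°) = 2049 m
net slip = dip-slip / sin(rake) = 2049 / sin(15.3°) = 7765 m
rate = 7765 m / 58 Ma = 0.000134 m/yr = 0.134 mm/yr

0.134 mm/yr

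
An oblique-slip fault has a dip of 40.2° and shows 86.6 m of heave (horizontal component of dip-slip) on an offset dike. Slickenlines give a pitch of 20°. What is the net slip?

332 m

dip-slip = heave / cos(dip) = 86.6 / cos(40.2°) = 113.4 m
net slip = dip-slip / sin(rake) = 113.4 / sin(20°) = 332 m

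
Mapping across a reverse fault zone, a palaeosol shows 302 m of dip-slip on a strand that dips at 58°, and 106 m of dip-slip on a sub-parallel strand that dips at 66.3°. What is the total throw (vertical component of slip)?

throw_A = 302 × sin(58°) = 256.1 m
throw_B = 106 × sin(66.3°) = 97.06 m
total = 256.1 + 97.06 = 353 m

353 m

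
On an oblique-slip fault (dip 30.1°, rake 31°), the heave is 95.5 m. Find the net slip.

214 m

dip-slip = heave / cos(dip) = 95.5 / cos(30.1°) = 110.4 m
net slip = dip-slip / sin(rake) = 110.4 / sin(31°) = 214 m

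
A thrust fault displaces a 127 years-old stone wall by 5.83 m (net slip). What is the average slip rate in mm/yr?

rate = 5.83 m / 127 years = 0.0459 m/yr = 45.9 mm/yr

45.9 mm/yr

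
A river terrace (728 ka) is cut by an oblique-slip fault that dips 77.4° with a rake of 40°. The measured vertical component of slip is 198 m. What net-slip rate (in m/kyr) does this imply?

0.434 m/kyr

dip-slip = throw / sin(dip) = 198 / sin(77.4°) = 202.9 m
net slip = dip-slip / sin(rake) = 202.9 / sin(40°) = 315.6 m
rate = 315.6 m / 728 ka = 0.000434 m/yr = 0.434 m/kyr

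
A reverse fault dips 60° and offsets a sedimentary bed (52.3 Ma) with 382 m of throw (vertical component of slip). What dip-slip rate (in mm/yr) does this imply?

dip-slip = throw / sin(dip) = 382 m / sin(60°) = 441.1 m
rate = 441.1 m / 52.3 Ma = 0.00000843 m/yr = 0.00843 mm/yr

0.00843 mm/yr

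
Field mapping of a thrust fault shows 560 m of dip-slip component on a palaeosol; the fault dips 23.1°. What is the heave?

515 m

heave = dip-slip × cos(dip) = 560 m × cos(23.1°) = 515 m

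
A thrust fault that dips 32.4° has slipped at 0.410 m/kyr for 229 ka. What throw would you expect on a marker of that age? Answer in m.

50.3 m

dip-slip = rate × time = 0.410 m/kyr × 229 ka = 93.89 m
throw = dip-slip × sin(dip) = 93.89 × sin(32.4°) = 50.3 m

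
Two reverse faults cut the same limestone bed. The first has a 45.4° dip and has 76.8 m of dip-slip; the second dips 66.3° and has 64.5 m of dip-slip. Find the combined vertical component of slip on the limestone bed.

throw_A = 76.8 × sin(45.4°) = 54.68 m
throw_B = 64.5 × sin(66.3°) = 59.06 m
total = 54.68 + 59.06 = 114 m

114 m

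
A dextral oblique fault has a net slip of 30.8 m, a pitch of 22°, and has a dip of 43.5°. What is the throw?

dip-slip = net slip × sin(rake) = 30.8 m × sin(22°) = 11.54 m
throw = dip-slip × sin(dip) = 11.54 × sin(43.5°) = 7.94 m

7.94 m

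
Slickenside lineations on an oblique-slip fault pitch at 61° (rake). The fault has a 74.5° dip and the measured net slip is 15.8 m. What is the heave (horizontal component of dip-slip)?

3.69 m

dip-slip = net slip × sin(rake) = 15.8 m × sin(61°) = 13.82 m
heave = dip-slip × cos(dip) = 13.82 × cos(74.5°) = 3.69 m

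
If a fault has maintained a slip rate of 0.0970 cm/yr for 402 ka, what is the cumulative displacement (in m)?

390 m

slip = rate × time = 0.0970 cm/yr × 402 ka = 390 m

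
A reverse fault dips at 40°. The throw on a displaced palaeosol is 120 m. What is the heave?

143 m

heave = throw / tan(dip) = 120 / tan(40°) = 143 m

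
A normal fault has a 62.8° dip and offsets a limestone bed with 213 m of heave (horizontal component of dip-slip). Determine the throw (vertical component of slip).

throw = heave × tan(dip) = 213 × tan(62.8°) = 414 m

414 m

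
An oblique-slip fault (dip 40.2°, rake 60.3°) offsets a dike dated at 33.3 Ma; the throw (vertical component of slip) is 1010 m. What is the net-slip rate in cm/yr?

0.00541 cm/yr

dip-slip = throw / sin(dip) = 1010 / sin(40.2°) = 1565 m
net slip = dip-slip / sin(rake) = 1565 / sin(60.3°) = 1801 m
rate = 1801 m / 33.3 Ma = 0.0000541 m/yr = 0.00541 cm/yr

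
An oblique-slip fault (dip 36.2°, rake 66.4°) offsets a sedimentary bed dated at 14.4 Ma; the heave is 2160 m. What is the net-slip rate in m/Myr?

dip-slip = heave / cos(dip) = 2160 / cos(36.2°) = 2677 m
net slip = dip-slip / sin(rake) = 2677 / sin(66.4°) = 2921 m
rate = 2921 m / 14.4 Ma = 0.000203 m/yr = 203 m/Myr

203 m/Myr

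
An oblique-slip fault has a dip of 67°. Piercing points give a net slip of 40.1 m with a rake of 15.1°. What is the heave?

4.08 m

dip-slip = net slip × sin(rake) = 40.1 m × sin(15.1°) = 10.45 m
heave = dip-slip × cos(dip) = 10.45 × cos(67°) = 4.08 m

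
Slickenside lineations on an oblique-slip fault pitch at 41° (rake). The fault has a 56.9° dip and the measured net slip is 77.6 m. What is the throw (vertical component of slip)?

42.6 m

dip-slip = net slip × sin(rake) = 77.6 m × sin(41°) = 50.91 m
throw = dip-slip × sin(dip) = 50.91 × sin(56.9°) = 42.6 m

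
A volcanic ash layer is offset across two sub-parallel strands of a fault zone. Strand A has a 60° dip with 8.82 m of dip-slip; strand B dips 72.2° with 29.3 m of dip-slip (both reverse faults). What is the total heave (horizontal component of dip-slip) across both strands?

13.4 m

heave_A = 8.82 × cos(60°) = 4.410 m
heave_B = 29.3 × cos(72.2°) = 8.957 m
total = 4.410 + 8.957 = 13.4 m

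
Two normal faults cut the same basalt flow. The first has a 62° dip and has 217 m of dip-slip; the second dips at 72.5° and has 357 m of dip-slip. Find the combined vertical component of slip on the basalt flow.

throw_A = 217 × sin(62°) = 191.6 m
throw_B = 357 × sin(72.5°) = 340.5 m
total = 191.6 + 340.5 = 532 m

532 m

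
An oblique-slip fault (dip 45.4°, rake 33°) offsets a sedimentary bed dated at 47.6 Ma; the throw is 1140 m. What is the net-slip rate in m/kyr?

0.0618 m/kyr

dip-slip = throw / sin(dip) = 1140 / sin(45.4°) = 1601 m
net slip = dip-slip / sin(rake) = 1601 / sin(33°) = 2940 m
rate = 2940 m / 47.6 Ma = 0.0000618 m/yr = 0.0618 m/kyr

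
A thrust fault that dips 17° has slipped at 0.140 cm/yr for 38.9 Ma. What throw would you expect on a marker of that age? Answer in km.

dip-slip = rate × time = 0.140 cm/yr × 38.9 Ma = 54460 m
throw = dip-slip × sin(dip) = 54460 × sin(17°) = 15900 m = 15.9 km

15.9 km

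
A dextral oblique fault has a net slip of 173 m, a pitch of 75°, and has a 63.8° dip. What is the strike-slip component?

strike-slip = net slip × cos(rake) = 173 m × cos(75°) = 44.8 m

44.8 m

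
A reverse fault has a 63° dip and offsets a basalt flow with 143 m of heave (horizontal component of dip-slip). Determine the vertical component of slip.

281 m

throw = heave × tan(dip) = 143 × tan(63°) = 281 m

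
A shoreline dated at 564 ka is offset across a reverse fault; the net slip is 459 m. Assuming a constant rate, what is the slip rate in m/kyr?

0.814 m/kyr

rate = 459 m / 564 ka = 0.000814 m/yr = 0.814 m/kyr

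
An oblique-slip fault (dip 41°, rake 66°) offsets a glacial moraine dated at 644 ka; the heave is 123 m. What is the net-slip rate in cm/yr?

dip-slip = heave / cos(dip) = 123 / cos(41°) = 163 m
net slip = dip-slip / sin(rake) = 163 / sin(66°) = 178.4 m
rate = 178.4 m / 644 ka = 0.000277 m/yr = 0.0277 cm/yr

0.0277 cm/yr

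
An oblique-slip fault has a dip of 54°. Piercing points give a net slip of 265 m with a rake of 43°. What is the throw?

dip-slip = net slip × sin(rake) = 265 m × sin(43°) = 180.7 m
throw = dip-slip × sin(dip) = 180.7 × sin(54°) = 146 m

146 m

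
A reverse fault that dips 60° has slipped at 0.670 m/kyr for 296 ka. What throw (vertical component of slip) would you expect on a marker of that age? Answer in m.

dip-slip = rate × time = 0.670 m/kyr × 296 ka = 198.3 m
throw = dip-slip × sin(dip) = 198.3 × sin(60°) = 172 m

172 m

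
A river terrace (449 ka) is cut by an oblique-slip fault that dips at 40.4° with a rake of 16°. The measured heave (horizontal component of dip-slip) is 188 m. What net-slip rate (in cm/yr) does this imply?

0.199 cm/yr

dip-slip = heave / cos(dip) = 188 / cos(40.4°) = 246.9 m
net slip = dip-slip / sin(rake) = 246.9 / sin(16°) = 895.6 m
rate = 895.6 m / 449 ka = 0.00199 m/yr = 0.199 cm/yr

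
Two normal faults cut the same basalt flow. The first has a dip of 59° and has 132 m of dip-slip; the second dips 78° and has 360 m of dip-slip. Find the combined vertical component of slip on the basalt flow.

throw_A = 132 × sin(59°) = 113.1 m
throw_B = 360 × sin(78°) = 352.1 m
total = 113.1 + 352.1 = 465 m

465 m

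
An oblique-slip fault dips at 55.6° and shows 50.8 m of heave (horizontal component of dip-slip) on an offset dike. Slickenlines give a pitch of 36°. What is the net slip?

153 m

dip-slip = heave / cos(dip) = 50.8 / cos(55.6°) = 89.92 m
net slip = dip-slip / sin(rake) = 89.92 / sin(36°) = 153 m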